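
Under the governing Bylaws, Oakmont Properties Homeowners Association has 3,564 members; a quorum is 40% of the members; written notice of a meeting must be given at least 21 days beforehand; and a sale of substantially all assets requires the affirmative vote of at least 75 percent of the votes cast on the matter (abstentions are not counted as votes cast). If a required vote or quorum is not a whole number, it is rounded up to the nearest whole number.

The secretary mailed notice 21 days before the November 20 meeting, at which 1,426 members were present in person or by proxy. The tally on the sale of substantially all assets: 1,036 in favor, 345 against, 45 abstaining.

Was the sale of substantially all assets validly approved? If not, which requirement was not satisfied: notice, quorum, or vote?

Valid — all requirements satisfied.

Notice: 21 days given; 21 required. Satisfied.
Quorum: 40% of 3,564 = 1,425.60, rounded up to 1,426; 1,426 present. Satisfied.
Vote: requires three-fourths of the votes cast (1,426 − 45 abstaining = 1,381); 3/4 of 1381 = 1035.75, rounded up to 1036, so 1,036 needed; 1,036 in favor. Satisfied.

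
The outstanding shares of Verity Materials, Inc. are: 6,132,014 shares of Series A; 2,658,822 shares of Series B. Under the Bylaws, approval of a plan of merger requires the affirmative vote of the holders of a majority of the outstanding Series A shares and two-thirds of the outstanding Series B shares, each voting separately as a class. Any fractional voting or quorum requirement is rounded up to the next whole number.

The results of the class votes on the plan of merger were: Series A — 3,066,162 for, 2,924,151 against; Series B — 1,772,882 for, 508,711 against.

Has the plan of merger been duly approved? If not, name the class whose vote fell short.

Series A: a majority of 6132014 is 3066008; 3,066,008 required, 3,066,162 in favor — approved.
Series B: 2/3 of 2658822 = 1772548; 1,772,548 required, 1,772,882 in favor — approved.

Approved — every class gave the required vote.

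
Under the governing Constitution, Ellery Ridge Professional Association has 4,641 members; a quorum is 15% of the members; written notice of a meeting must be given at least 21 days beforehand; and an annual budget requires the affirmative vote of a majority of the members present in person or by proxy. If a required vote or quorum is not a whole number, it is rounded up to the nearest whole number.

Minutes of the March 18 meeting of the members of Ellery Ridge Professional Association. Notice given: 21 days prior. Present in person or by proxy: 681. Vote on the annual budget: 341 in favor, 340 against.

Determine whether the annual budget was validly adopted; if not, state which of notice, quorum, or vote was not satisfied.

Invalid — quorum requirement not satisfied.

Notice: 21 days given; 21 required. Satisfied.
Quorum: 15% of 4,641 = 696.15, rounded up to 697; 681 present. Not satisfied.
Vote: requires a majority of those present (681); a majority of 681 is 341, so 341 needed; 341 in favor. Satisfied.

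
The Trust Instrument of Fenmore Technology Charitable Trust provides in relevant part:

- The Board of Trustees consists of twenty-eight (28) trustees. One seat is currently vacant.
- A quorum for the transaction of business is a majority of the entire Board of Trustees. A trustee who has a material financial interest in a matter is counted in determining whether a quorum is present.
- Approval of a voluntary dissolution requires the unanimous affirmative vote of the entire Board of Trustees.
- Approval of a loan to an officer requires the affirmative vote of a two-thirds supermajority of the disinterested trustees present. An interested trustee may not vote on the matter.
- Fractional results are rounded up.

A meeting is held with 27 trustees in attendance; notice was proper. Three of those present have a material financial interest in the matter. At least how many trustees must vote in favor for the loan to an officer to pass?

The loan to an officer requires two-thirds of the disinterested trustees present (27 − 3 = 24).
2/3 of 24 = 16.

16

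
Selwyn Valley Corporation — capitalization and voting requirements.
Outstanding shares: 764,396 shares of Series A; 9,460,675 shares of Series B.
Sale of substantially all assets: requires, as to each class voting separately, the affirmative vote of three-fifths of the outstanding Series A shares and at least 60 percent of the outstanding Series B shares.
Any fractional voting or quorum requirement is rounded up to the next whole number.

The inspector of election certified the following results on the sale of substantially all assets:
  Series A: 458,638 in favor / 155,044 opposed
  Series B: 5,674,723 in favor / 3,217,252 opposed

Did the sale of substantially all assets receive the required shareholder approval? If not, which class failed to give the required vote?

Not approved — the Series B shares did not give the required vote.

Series A: 3/5 of 764396 = 458637.60, rounded up to 458638; 458,638 required, 458,638 in favor — approved.
Series B: 3/5 of 9460675 = 5676405; 5,676,405 required, 5,674,723 in favor — not approved.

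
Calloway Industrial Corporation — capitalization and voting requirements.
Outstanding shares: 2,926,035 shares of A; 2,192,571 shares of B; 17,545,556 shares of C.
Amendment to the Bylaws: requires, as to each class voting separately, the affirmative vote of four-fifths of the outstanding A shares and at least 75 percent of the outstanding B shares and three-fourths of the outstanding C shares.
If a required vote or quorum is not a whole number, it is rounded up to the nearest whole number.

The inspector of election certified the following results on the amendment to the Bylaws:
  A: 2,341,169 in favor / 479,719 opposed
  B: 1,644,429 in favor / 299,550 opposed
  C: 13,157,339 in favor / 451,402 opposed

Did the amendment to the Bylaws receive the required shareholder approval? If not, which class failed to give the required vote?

A: 4/5 of 2926035 = 2340828; 2,340,828 required, 2,341,169 in favor — approved.
B: 3/4 of 2192571 = 1644428.25, rounded up to 1644429; 1,644,429 required, 1,644,429 in favor — approved.
C: 3/4 of 17545556 = 13159167; 13,159,167 required, 13,157,339 in favor — not approved.

Not approved — the C shares did not give the required vote.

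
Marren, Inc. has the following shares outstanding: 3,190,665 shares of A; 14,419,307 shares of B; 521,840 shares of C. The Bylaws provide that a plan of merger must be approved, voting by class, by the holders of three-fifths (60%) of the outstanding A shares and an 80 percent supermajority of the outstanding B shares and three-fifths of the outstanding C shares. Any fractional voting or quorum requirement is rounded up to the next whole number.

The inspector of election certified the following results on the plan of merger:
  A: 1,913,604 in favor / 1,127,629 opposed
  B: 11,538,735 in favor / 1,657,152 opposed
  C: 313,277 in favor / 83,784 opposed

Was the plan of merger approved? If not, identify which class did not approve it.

Not approved — the A shares did not give the required vote.

A: 3/5 of 3190665 = 1914399; 1,914,399 required, 1,913,604 in favor — not approved.
B: 4/5 of 14419307 = 11535445.60, rounded up to 11535446; 11,535,446 required, 11,538,735 in favor — approved.
C: 3/5 of 521840 = 313104; 313,104 required, 313,277 in favor — approved.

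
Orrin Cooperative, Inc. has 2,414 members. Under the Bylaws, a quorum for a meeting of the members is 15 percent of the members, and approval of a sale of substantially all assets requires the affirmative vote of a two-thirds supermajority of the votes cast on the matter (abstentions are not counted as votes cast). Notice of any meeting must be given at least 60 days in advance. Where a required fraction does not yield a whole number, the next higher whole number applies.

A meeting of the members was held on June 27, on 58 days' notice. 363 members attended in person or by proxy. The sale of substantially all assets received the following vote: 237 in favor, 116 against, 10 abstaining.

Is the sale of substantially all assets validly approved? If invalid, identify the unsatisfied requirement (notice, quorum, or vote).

Notice: 58 days given; 60 required. Not satisfied.
Quorum: 15% of 2,414 = 362.10, rounded up to 363; 363 present. Satisfied.
Vote: requires two-thirds of the votes cast (363 − 10 abstaining = 353); 2/3 of 353 = 235.33, rounded up to 236, so 236 needed; 237 in favor. Satisfied.

Invalid — notice requirement not satisfied.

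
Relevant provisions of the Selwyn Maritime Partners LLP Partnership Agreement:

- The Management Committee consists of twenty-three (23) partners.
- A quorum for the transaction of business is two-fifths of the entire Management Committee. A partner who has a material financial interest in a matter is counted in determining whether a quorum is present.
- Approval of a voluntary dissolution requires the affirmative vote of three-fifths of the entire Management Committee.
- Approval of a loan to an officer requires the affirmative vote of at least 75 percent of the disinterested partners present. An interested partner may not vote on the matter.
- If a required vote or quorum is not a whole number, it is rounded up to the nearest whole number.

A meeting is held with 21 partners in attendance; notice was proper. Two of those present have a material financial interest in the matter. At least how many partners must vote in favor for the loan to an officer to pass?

15

The loan to an officer requires three-fourths of the disinterested partners present (21 − 2 = 19).
3/4 of 19 = 14.25, rounded up to 15.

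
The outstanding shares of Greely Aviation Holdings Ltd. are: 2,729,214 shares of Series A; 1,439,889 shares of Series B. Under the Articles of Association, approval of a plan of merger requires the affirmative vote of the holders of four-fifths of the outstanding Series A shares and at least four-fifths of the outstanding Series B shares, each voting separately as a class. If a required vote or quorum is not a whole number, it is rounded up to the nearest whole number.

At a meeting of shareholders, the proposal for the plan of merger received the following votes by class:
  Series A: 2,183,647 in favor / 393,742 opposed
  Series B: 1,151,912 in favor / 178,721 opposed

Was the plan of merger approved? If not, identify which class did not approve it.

Approved — every class gave the required vote.

Series A: 4/5 of 2729214 = 2183371.20, rounded up to 2183372; 2,183,372 required, 2,183,647 in favor — approved.
Series B: 4/5 of 1439889 = 1151911.20, rounded up to 1151912; 1,151,912 required, 1,151,912 in favor — approved.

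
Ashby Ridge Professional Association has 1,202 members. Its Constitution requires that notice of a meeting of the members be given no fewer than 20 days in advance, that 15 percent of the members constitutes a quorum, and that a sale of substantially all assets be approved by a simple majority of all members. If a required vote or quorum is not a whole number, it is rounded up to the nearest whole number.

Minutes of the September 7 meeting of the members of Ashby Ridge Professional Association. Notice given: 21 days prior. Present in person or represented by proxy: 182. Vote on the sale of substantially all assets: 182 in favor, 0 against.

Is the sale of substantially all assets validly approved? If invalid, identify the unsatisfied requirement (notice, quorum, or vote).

Notice: 21 days given; 20 required. Satisfied.
Quorum: 15% of 1,202 = 180.30, rounded up to 181; 182 present. Satisfied.
Vote: requires a majority of all members (1,202); a majority of 1202 is 602, so 602 needed; 182 in favor. Not satisfied.

Invalid — vote requirement not satisfied.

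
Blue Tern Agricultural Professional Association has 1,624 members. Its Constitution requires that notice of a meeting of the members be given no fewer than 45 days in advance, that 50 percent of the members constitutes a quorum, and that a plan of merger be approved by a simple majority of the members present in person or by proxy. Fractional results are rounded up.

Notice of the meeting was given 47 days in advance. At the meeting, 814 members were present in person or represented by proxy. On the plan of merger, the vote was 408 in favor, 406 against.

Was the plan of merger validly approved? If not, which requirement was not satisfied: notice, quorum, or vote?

Valid — all requirements satisfied.

Notice: 47 days given; 45 required. Satisfied.
Quorum: 50% of 1,624 = 812; 814 present. Satisfied.
Vote: requires a majority of those present (814); a majority of 814 is 408, so 408 needed; 408 in favor. Satisfied.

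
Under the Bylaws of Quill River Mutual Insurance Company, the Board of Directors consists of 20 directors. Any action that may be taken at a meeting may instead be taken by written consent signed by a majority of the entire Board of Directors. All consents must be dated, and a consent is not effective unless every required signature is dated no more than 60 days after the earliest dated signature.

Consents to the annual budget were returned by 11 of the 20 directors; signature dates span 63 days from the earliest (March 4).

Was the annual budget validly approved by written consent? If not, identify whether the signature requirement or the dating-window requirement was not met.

Signatures required: a majority of 20 — a majority of 20 is 11, so 11 needed; 11 signed. Sufficient.
Dating window: the latest signature is 63 days after the earliest; the limit is 60 days. Outside the window.

Not effective — dating-window requirement not satisfied.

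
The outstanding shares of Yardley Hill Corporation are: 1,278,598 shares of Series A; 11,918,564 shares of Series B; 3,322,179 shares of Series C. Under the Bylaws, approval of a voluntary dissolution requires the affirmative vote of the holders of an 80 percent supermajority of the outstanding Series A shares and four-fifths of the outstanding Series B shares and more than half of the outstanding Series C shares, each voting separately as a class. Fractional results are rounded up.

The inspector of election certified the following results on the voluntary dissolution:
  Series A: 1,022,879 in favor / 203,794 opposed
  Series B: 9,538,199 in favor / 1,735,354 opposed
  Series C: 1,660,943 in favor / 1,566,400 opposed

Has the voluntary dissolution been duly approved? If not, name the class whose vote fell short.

Series A: 4/5 of 1278598 = 1022878.40, rounded up to 1022879; 1,022,879 required, 1,022,879 in favor — approved.
Series B: 4/5 of 11918564 = 9534851.20, rounded up to 9534852; 9,534,852 required, 9,538,199 in favor — approved.
Series C: a majority of 3322179 is 1661090; 1,661,090 required, 1,660,943 in favor — not approved.

Not approved — the Series C shares did not give the required vote.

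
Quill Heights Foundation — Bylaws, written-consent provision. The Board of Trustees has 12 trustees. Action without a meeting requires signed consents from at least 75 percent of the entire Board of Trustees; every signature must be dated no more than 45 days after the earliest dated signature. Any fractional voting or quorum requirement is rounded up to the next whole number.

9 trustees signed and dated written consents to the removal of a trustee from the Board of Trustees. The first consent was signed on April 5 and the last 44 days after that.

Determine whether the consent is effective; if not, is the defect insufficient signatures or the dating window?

Signatures required: at least 75 percent of 12 — 3/4 of 12 = 9, so 9 needed; 9 signed. Sufficient.
Dating window: the latest signature is 44 days after the earliest; the limit is 45 days. Within the window.

Effective — both the signature and dating-window requirements are satisfied.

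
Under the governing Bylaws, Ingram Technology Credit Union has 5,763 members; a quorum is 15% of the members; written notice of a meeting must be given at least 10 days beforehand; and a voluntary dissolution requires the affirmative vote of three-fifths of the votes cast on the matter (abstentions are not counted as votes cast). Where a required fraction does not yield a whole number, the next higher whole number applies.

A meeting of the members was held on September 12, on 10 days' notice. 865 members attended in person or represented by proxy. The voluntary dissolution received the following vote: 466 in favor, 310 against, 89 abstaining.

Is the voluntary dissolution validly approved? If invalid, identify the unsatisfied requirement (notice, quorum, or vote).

Valid — all requirements satisfied.

Notice: 10 days given; 10 required. Satisfied.
Quorum: 15% of 5,763 = 864.45, rounded up to 865; 865 present. Satisfied.
Vote: requires three-fifths of the votes cast (865 − 89 abstaining = 776); 3/5 of 776 = 465.60, rounded up to 466, so 466 needed; 466 in favor. Satisfied.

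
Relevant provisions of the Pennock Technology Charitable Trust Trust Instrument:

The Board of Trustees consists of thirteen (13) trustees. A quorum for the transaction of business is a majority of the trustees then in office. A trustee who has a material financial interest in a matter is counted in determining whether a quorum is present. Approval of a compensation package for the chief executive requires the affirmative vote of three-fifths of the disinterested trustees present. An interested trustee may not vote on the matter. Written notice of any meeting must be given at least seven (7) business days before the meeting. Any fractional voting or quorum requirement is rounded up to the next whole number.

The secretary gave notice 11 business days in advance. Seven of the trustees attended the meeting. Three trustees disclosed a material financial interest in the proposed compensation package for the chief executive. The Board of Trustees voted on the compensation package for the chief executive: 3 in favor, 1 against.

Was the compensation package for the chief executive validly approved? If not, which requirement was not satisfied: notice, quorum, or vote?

Valid — all requirements satisfied.

Notice: 11 business days given; 7 required (11 ≥ 7). Satisfied.
Quorum: 7 present (interested trustees count toward quorum); quorum is 7. Satisfied.
Vote: the compensation package for the chief executive requires three-fifths of the disinterested trustees present (7 − 3 = 4). 3/5 of 4 = 2.40, rounded up to 3, so 3 affirmative votes are needed; 3 voted in favor. Satisfied.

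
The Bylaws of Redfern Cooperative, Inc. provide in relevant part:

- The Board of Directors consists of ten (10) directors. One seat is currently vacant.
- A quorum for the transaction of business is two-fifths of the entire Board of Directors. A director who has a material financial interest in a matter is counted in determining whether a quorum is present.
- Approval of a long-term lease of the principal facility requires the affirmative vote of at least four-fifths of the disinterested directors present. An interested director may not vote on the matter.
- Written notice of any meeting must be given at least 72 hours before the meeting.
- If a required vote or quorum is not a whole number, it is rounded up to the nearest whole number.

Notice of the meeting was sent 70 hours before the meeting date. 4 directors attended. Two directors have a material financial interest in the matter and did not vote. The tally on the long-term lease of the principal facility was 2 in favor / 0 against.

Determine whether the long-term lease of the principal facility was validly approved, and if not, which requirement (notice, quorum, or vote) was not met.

Notice: 70 hours given; 72 required (70 < 72). Not satisfied.
Quorum: 4 present (interested directors count toward quorum); quorum is 4. Satisfied.
Vote: the long-term lease of the principal facility requires four-fifths of the disinterested directors present (4 − 2 = 2). 4/5 of 2 = 1.60, rounded up to 2, so 2 affirmative votes are needed; 2 voted in favor. Satisfied.

Invalid — notice requirement not satisfied.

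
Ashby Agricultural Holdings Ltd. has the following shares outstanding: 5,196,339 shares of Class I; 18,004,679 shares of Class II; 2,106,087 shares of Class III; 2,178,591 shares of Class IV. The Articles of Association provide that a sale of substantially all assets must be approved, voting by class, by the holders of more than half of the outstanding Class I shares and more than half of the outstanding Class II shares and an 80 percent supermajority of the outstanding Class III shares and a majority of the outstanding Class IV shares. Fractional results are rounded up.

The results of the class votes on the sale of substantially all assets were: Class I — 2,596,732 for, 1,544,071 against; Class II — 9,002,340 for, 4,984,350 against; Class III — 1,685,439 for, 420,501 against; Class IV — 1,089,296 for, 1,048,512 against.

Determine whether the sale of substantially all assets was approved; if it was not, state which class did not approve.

Not approved — the Class I shares did not give the required vote.

Class I: a majority of 5196339 is 2598170; 2,598,170 required, 2,596,732 in favor — not approved.
Class II: a majority of 18004679 is 9002340; 9,002,340 required, 9,002,340 in favor — approved.
Class III: 4/5 of 2106087 = 1684869.60, rounded up to 1684870; 1,684,870 required, 1,685,439 in favor — approved.
Class IV: a majority of 2178591 is 1089296; 1,089,296 required, 1,089,296 in favor — approved.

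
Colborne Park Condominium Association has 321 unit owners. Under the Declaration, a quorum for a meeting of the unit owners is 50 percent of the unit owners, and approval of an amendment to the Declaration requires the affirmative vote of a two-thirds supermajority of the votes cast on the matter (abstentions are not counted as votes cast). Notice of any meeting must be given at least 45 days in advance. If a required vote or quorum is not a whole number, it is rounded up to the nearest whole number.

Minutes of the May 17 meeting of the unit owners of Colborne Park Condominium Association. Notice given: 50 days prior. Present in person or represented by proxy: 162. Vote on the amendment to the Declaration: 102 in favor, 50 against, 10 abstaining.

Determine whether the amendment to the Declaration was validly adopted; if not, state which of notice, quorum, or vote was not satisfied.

Notice: 50 days given; 45 required. Satisfied.
Quorum: 50% of 321 = 160.50, rounded up to 161; 162 present. Satisfied.
Vote: requires two-thirds of the votes cast (162 − 10 abstaining = 152); 2/3 of 152 = 101.33, rounded up to 102, so 102 needed; 102 in favor. Satisfied.

Valid — all requirements satisfied.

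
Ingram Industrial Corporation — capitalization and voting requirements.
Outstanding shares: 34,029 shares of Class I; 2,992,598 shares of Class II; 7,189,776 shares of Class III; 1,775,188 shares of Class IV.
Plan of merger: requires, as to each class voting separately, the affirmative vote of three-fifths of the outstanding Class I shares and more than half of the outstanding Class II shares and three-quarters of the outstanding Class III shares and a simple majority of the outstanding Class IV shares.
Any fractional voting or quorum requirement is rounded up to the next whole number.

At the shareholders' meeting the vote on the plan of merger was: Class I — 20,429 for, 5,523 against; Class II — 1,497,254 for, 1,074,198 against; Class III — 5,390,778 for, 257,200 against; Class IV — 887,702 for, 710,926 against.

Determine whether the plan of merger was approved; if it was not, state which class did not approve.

Not approved — the Class III shares did not give the required vote.

Class I: 3/5 of 34029 = 20417.40, rounded up to 20418; 20,418 required, 20,429 in favor — approved.
Class II: a majority of 2992598 is 1496300; 1,496,300 required, 1,497,254 in favor — approved.
Class III: 3/4 of 7189776 = 5392332; 5,392,332 required, 5,390,778 in favor — not approved.
Class IV: a majority of 1775188 is 887595; 887,595 required, 887,702 in favor — approved.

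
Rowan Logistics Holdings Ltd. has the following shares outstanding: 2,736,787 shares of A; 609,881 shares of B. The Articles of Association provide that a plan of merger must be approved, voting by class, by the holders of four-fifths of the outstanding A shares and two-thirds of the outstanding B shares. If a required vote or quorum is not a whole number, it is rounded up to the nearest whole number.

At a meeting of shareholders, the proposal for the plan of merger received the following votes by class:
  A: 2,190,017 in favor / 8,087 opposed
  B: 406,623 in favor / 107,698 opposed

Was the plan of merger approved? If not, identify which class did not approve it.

A: 4/5 of 2736787 = 2189429.60, rounded up to 2189430; 2,189,430 required, 2,190,017 in favor — approved.
B: 2/3 of 609881 = 406587.33, rounded up to 406588; 406,588 required, 406,623 in favor — approved.

Approved — every class gave the required vote.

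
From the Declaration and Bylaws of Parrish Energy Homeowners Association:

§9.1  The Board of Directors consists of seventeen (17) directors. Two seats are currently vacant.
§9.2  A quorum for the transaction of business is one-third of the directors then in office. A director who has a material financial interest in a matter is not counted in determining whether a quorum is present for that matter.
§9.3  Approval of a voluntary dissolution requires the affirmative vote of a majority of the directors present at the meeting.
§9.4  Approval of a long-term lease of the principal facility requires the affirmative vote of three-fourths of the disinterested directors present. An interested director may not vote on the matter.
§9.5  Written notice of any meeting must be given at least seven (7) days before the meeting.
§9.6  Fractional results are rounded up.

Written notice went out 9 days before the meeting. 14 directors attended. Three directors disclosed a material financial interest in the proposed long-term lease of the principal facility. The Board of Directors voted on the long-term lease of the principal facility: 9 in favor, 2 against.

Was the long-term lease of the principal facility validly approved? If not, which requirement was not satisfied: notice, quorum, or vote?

Notice: 9 days given; 7 required (9 ≥ 7). Satisfied.
Quorum: 14 present, but the 3 interested directors do not count, leaving 11. Quorum is 5. Satisfied.
Vote: the long-term lease of the principal facility requires three-fourths of the disinterested directors present (14 − 3 = 11). 3/4 of 11 = 8.25, rounded up to 9, so 9 affirmative votes are needed; 9 voted in favor. Satisfied.

Valid — all requirements satisfied.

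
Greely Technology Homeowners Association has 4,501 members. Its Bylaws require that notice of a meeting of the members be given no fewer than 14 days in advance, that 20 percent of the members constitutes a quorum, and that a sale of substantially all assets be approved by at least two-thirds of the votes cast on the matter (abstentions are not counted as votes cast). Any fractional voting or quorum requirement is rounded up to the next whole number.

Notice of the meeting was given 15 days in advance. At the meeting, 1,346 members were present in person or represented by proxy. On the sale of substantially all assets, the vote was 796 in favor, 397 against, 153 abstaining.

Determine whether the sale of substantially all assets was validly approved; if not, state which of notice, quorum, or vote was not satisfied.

Valid — all requirements satisfied.

Notice: 15 days given; 14 required. Satisfied.
Quorum: 20% of 4,501 = 900.20, rounded up to 901; 1,346 present. Satisfied.
Vote: requires two-thirds of the votes cast (1,346 − 153 abstaining = 1,193); 2/3 of 1193 = 795.33, rounded up to 796, so 796 needed; 796 in favor. Satisfied.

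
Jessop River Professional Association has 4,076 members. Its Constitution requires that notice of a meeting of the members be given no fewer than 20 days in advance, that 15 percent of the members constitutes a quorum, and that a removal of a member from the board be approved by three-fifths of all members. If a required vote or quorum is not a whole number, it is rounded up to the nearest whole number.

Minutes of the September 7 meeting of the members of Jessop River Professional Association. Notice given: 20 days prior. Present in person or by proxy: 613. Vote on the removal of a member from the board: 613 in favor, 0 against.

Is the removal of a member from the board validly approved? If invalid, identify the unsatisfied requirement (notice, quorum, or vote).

Notice: 20 days given; 20 required. Satisfied.
Quorum: 15% of 4,076 = 611.40, rounded up to 612; 613 present. Satisfied.
Vote: requires three-fifths of all members (4,076); 3/5 of 4076 = 2445.60, rounded up to 2446, so 2,446 needed; 613 in favor. Not satisfied.

Invalid — vote requirement not satisfied.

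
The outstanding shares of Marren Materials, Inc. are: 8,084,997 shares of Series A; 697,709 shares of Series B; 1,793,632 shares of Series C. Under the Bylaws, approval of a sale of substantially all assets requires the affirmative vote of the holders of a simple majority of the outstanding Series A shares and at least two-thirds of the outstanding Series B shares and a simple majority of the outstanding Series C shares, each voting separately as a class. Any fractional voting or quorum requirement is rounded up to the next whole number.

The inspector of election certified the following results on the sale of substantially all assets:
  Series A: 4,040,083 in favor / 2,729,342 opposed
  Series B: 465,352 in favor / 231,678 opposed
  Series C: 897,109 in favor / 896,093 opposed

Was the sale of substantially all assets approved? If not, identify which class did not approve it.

Series A: a majority of 8084997 is 4042499; 4,042,499 required, 4,040,083 in favor — not approved.
Series B: 2/3 of 697709 = 465139.33, rounded up to 465140; 465,140 required, 465,352 in favor — approved.
Series C: a majority of 1793632 is 896817; 896,817 required, 897,109 in favor — approved.

Not approved — the Series A shares did not give the required vote.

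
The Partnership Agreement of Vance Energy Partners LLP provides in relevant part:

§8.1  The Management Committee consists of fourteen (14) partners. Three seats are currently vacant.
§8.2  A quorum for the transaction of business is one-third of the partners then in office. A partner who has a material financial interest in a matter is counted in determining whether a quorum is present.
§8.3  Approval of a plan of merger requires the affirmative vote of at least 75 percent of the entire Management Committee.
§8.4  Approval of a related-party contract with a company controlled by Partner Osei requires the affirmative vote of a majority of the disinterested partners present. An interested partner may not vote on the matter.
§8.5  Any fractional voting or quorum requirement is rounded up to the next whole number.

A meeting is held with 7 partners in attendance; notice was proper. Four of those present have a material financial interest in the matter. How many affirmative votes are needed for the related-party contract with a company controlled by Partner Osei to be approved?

The related-party contract with a company controlled by Partner Osei requires a majority of the disinterested partners present (7 − 4 = 3).
A majority of 3 is 2.

2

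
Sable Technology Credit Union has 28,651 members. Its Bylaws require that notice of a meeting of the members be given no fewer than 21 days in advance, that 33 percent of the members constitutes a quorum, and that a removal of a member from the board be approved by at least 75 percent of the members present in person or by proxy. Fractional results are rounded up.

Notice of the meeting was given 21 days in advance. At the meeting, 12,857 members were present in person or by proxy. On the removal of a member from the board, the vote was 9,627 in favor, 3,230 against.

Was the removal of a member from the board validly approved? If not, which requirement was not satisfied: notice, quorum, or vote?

Notice: 21 days given; 21 required. Satisfied.
Quorum: 33% of 28,651 = 9,454.83, rounded up to 9,455; 12,857 present. Satisfied.
Vote: requires three-fourths of those present (12,857); 3/4 of 12857 = 9642.75, rounded up to 9643, so 9,643 needed; 9,627 in favor. Not satisfied.

Invalid — vote requirement not satisfied.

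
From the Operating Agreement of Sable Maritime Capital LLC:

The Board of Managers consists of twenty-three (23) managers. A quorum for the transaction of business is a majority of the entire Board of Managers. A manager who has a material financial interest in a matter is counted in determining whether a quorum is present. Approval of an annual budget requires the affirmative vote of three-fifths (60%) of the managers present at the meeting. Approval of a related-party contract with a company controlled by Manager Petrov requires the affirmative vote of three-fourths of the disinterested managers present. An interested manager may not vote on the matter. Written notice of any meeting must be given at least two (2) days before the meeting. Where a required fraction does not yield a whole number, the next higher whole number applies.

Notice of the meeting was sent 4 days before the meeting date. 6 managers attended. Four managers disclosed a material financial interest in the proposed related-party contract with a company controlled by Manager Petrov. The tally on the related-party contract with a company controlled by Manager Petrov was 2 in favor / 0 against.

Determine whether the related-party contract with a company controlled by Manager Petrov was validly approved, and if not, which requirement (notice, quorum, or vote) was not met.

Invalid — quorum requirement not satisfied.

Notice: 4 days given; 2 required (4 ≥ 2). Satisfied.
Quorum: 6 present (interested managers count toward quorum); quorum is 12. Not satisfied.
Vote: the related-party contract with a company controlled by Manager Petrov requires three-fourths of the disinterested managers present (6 − 4 = 2). 3/4 of 2 = 1.50, rounded up to 2, so 2 affirmative votes are needed; 2 voted in favor. Satisfied. (Moot — without a quorum no business can be validly transacted.)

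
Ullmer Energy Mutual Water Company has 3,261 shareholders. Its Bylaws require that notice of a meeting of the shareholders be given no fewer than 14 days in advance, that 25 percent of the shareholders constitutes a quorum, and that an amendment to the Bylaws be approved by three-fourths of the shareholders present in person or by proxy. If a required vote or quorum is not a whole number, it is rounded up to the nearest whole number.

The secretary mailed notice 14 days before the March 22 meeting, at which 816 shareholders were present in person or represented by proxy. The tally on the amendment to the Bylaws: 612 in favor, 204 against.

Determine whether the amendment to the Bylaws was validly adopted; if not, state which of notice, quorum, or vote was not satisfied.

Notice: 14 days given; 14 required. Satisfied.
Quorum: 25% of 3,261 = 815.25, rounded up to 816; 816 present. Satisfied.
Vote: requires three-fourths of those present (816); 3/4 of 816 = 612, so 612 needed; 612 in favor. Satisfied.

Valid — all requirements satisfied.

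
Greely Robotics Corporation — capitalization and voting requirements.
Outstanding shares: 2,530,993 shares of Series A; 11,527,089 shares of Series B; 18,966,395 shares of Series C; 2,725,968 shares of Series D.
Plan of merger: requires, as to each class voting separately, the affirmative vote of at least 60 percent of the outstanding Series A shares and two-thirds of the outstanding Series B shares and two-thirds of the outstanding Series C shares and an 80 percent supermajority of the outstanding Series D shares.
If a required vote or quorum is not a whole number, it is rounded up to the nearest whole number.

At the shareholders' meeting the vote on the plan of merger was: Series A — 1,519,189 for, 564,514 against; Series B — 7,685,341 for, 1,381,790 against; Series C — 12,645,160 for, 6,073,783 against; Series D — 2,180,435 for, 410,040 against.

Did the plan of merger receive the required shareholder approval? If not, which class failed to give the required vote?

Not approved — the Series D shares did not give the required vote.

Series A: 3/5 of 2530993 = 1518595.80, rounded up to 1518596; 1,518,596 required, 1,519,189 in favor — approved.
Series B: 2/3 of 11527089 = 7684726; 7,684,726 required, 7,685,341 in favor — approved.
Series C: 2/3 of 18966395 = 12644263.33, rounded up to 12644264; 12,644,264 required, 12,645,160 in favor — approved.
Series D: 4/5 of 2725968 = 2180774.40, rounded up to 2180775; 2,180,775 required, 2,180,435 in favor — not approved.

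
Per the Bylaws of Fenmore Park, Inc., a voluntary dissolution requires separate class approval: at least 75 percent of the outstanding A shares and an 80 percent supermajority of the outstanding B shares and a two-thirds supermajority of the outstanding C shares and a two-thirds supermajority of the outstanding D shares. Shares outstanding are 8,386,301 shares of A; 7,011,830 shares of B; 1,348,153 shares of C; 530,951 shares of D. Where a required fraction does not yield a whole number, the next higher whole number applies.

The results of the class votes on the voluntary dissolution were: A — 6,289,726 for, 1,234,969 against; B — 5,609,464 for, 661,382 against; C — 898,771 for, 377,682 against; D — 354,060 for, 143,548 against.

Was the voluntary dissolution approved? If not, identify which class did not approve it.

A: 3/4 of 8386301 = 6289725.75, rounded up to 6289726; 6,289,726 required, 6,289,726 in favor — approved.
B: 4/5 of 7011830 = 5609464; 5,609,464 required, 5,609,464 in favor — approved.
C: 2/3 of 1348153 = 898768.67, rounded up to 898769; 898,769 required, 898,771 in favor — approved.
D: 2/3 of 530951 = 353967.33, rounded up to 353968; 353,968 required, 354,060 in favor — approved.

Approved — every class gave the required vote.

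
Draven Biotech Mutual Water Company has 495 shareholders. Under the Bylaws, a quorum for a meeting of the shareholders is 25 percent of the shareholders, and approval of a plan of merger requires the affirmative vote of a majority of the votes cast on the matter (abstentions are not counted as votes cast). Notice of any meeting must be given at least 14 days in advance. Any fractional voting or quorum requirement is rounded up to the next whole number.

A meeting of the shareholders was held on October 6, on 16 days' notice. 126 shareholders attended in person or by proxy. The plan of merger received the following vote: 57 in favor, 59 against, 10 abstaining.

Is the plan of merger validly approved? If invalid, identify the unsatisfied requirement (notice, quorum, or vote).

Invalid — vote requirement not satisfied.

Notice: 16 days given; 14 required. Satisfied.
Quorum: 25% of 495 = 123.75, rounded up to 124; 126 present. Satisfied.
Vote: requires a majority of the votes cast (126 − 10 abstaining = 116); a majority of 116 is 59, so 59 needed; 57 in favor. Not satisfied.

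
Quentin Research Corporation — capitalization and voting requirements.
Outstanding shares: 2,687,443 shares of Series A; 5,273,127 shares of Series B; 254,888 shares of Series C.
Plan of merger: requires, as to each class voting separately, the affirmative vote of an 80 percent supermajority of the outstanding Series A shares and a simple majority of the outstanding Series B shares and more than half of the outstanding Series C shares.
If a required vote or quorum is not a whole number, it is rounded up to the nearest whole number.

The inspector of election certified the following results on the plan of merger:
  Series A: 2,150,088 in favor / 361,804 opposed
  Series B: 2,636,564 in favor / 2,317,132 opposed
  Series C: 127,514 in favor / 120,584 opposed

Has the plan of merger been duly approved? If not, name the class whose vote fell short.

Series A: 4/5 of 2687443 = 2149954.40, rounded up to 2149955; 2,149,955 required, 2,150,088 in favor — approved.
Series B: a majority of 5273127 is 2636564; 2,636,564 required, 2,636,564 in favor — approved.
Series C: a majority of 254888 is 127445; 127,445 required, 127,514 in favor — approved.

Approved — every class gave the required vote.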